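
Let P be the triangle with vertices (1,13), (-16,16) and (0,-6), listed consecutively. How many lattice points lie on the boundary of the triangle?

4

Summing gcd(|Δx|,|Δy|) over the edges gives the boundary count: gcd(17,3) + gcd(16,22) + gcd(1,19) = 1+2+1 = 4.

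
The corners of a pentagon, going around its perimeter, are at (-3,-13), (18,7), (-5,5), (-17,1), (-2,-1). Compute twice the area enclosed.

460

Using the shoelace formula, 2A = |((-3)·7 − 18·(-13)) + (18·5 − (-5)·7) + ((-5)·1 − (-17)·5) + ((-17)·(-1) − (-2)·1) + ((-2)·(-13) − (-3)·(-1))| = 460, so the area is 230.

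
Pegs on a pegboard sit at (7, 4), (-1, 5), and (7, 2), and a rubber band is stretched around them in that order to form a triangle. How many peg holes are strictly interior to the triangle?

The shoelace formula gives twice the area as |[7·5 − (-1)·4] + [(-1)·2 − 7·5] + [7·4 − 7·2]| = 16, so the area is 8.
Summing gcd(|Δx|,|Δy|) over the edges gives the boundary count: gcd(8,1) + gcd(8,3) + gcd(0,2) = 1+1+2 = 4.
Pick's theorem gives I = A − B/2 + 1 = 8 − 4/2 + 1 = 7.

7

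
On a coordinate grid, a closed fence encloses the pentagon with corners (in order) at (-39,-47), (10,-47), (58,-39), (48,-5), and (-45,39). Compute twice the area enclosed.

11504

By the shoelace formula, twice the signed area is |[(-39)·(-47) − 10·(-47)] + [10·(-39) − 58·(-47)] + [58·(-5) − 48·(-39)] + [48·39 − (-45)·(-5)] + [(-45)·(-47) − (-39)·39]| = 11504, so the area is 5752.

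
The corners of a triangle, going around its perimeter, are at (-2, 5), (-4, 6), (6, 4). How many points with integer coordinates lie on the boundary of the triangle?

Summing gcd(|Δx|,|Δy|) over the edges gives the boundary count: gcd(2,1) + gcd(10,2) + gcd(8,1) = 1+2+1 = 4.

4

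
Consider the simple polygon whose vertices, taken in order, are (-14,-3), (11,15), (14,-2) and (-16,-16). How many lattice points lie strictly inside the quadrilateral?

By the shoelace formula, twice the signed area is |((-14)·15 − 11·(-3)) + (11·(-2) − 14·15) + (14·(-16) − (-16)·(-2)) + ((-16)·(-3) − (-14)·(-16))| = 841, so the area is 841/2.
Along each edge there are gcd(|Δx|,|Δy|)+1 lattice points, so counting each shared vertex once the boundary has gcd(25,18) + gcd(3,17) + gcd(30,14) + gcd(2,13) = 1+1+2+1 = 5.
Pick's theorem gives I = A − B/2 + 1 = 841/2 − 5/2 + 1 = 419.

419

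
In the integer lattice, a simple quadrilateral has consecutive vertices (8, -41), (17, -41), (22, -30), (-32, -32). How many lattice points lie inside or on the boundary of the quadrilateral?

Using the shoelace formula, 2A = |[8·(-41) − 17·(-41)] + [17·(-30) − 22·(-41)] + [22·(-32) − (-32)·(-30)] + [(-32)·(-41) − 8·(-32)]| = 665, so the area is 332.5.
Along each edge there are gcd(|Δx|,|Δy|)+1 lattice points, so counting each shared vertex once the boundary has gcd(9,0) + gcd(5,11) + gcd(54,2) + gcd(40,9) = 9+1+2+1 = 13.
Pick's theorem gives I = A − B/2 + 1 = 332.5 − 13/2 + 1 = 327, so the closed region contains I + B = 327 + 13 = 340 lattice points.

340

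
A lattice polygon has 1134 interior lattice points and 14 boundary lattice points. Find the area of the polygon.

1140

By Pick's theorem, A = I + B/2 − 1 = 1134 + 14/2 − 1 = 1140.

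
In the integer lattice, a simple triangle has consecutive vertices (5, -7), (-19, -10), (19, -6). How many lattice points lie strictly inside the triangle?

7

By the shoelace formula, twice the signed area is |[5·(-10) − (-19)·(-7)] + [(-19)·(-6) − 19·(-10)] + [19·(-7) − 5·(-6)]| = 18, so the area is 9.
Along each edge there are gcd(|Δx|,|Δy|)+1 lattice points, so counting each shared vertex once the boundary has gcd(24,3) + gcd(38,4) + gcd(14,1) = 3+2+1 = 6.
By Pick's theorem A = I + B/2 − 1, so I = 9 − 6/2 + 1 = 7.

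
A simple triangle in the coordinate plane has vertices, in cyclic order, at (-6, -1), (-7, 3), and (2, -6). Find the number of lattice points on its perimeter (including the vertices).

The number of boundary lattice points is Σ gcd(|Δx|,|Δy|) = gcd(1,4) + gcd(9,9) + gcd(8,5) = 1+9+1 = 11.

11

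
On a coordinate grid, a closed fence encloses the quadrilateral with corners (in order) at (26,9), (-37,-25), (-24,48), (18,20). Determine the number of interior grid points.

2190

By the shoelace formula, twice the signed area is |[26·(-25) − (-37)·9] + [(-37)·48 − (-24)·(-25)] + [(-24)·20 − 18·48] + [18·9 − 26·20]| = 4395, so the area is 2197.5.
Summing gcd(|Δx|,|Δy|) over the edges gives the boundary count: gcd(63,34) + gcd(13,73) + gcd(42,28) + gcd(8,11) = 1+1+14+1 = 17.
By Pick's theorem A = I + B/2 − 1, so I = 2197.5 − 17/2 + 1 = 2190.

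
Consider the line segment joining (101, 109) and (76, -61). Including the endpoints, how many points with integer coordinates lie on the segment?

6

The number of lattice points on a segment between lattice points is gcd(|Δx|,|Δy|) + 1 = gcd(25,170) + 1 = 5 + 1 = 6.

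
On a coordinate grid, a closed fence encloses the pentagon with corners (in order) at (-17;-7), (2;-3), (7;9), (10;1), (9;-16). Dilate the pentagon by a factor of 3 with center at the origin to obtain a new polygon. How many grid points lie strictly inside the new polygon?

The shoelace formula gives twice the area as |[(-17)·(-3) − 2·(-7)] + [2·9 − 7·(-3)] + [7·1 − 10·9] + [10·(-16) − 9·1] + [9·(-7) − (-17)·(-16)]| = 483, so the area is 241.5.
Summing gcd(|Δx|,|Δy|) over the edges gives the boundary count: gcd(19,4) + gcd(5,12) + gcd(3,8) + gcd(1,17) + gcd(26,9) = 1+1+1+1+1 = 5.
Scaling by 3 multiplies the area by 3² = 9 (so the new area is 4347/2) and multiplies the boundary lattice-point count by 3, giving 15.
By Pick's theorem, the interior count of the dilated polygon is 4347/2 − 15/2 + 1 = 2167.

2167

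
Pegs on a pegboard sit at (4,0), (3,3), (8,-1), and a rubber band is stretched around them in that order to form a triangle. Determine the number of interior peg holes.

5

By the shoelace formula, twice the signed area is |[4·3 − 3·0] + [3·(-1) − 8·3] + [8·0 − 4·(-1)]| = 11, so the area is 5.5.
Summing gcd(|Δx|,|Δy|) over the edges gives the boundary count: gcd(1,3) + gcd(5,4) + gcd(4,1) = 1+1+1 = 3.
Pick's theorem gives I = A − B/2 + 1 = 5.5 − 3/2 + 1 = 5.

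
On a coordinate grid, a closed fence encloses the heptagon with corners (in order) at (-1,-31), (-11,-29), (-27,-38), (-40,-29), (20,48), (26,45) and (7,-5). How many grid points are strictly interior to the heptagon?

1880

The shoelace formula gives twice the area as |((-1)·(-29) − (-11)·(-31)) + ((-11)·(-38) − (-27)·(-29)) + ((-27)·(-29) − (-40)·(-38)) + ((-40)·48 − 20·(-29)) + (20·45 − 26·48) + (26·(-5) − 7·45) + (7·(-31) − (-1)·(-5))| = 3769, so the area is 3769/2.
The number of boundary lattice points is Σ gcd(|Δx|,|Δy|) = gcd(10,2) + gcd(16,9) + gcd(13,9) + gcd(60,77) + gcd(6,3) + gcd(19,50) + gcd(8,26) = 2+1+1+1+3+1+2 = 11.
By Pick's theorem A = I + B/2 − 1, so I = 3769/2 − 11/2 + 1 = 1880.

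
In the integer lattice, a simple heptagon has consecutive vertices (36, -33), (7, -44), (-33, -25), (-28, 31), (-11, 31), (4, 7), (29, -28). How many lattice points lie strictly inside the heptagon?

2834

The shoelace formula gives twice the area as |[36·(-44) − 7·(-33)] + [7·(-25) − (-33)·(-44)] + [(-33)·31 − (-28)·(-25)] + [(-28)·31 − (-11)·31] + [(-11)·7 − 4·31] + [4·(-28) − 29·7] + [29·(-33) − 36·(-28)]| = 5695, so the area is 5695/2.
Along each edge there are gcd(|Δx|,|Δy|)+1 lattice points, so counting each shared vertex once the boundary has gcd(29,11) + gcd(40,19) + gcd(5,56) + gcd(17,0) + gcd(15,24) + gcd(25,35) + gcd(7,5) = 1+1+1+17+3+5+1 = 29.
Pick's theorem gives I = A − B/2 + 1 = 5695/2 − 29/2 + 1 = 2834.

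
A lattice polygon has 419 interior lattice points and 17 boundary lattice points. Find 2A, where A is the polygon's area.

By Pick's theorem, A = I + B/2 − 1 = 419 + 17/2 − 1 = 853/2.
Hence 2A = 853.

853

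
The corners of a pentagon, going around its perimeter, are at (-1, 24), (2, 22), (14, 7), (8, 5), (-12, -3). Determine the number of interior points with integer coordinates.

Using the shoelace formula, 2A = |((-1)·22 − 2·24) + (2·7 − 14·22) + (14·5 − 8·7) + (8·(-3) − (-12)·5) + ((-12)·24 − (-1)·(-3))| = 605, so the area is 605/2.
The number of boundary lattice points is Σ gcd(|Δx|,|Δy|) = gcd(3,2) + gcd(12,15) + gcd(6,2) + gcd(20,8) + gcd(11,27) = 1+3+2+4+1 = 11.
Pick's theorem gives I = A − B/2 + 1 = 605/2 − 11/2 + 1 = 298.

298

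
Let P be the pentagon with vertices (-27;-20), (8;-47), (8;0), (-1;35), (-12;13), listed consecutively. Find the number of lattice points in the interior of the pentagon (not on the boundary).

By the shoelace formula, twice the signed area is |[(-27)·(-47) − 8·(-20)] + [8·0 − 8·(-47)] + [8·35 − (-1)·0] + [(-1)·13 − (-12)·35] + [(-12)·(-20) − (-27)·13]| = 3083, so the area is 3083/2.
Summing gcd(|Δx|,|Δy|) over the edges gives the boundary count: gcd(35,27) + gcd(0,47) + gcd(9,35) + gcd(11,22) + gcd(15,33) = 1+47+1+11+3 = 63.
By Pick's theorem A = I + B/2 − 1, so I = 3083/2 − 63/2 + 1 = 1511.

1511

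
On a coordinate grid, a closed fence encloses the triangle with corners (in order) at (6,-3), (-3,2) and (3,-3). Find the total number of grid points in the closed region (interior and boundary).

11

By the shoelace formula, twice the signed area is |[6·2 − (-3)·(-3)] + [(-3)·(-3) − 3·2] + [3·(-3) − 6·(-3)]| = 15, so the area is 15/2.
Summing gcd(|Δx|,|Δy|) over the edges gives the boundary count: gcd(9,5) + gcd(6,5) + gcd(3,0) = 1+1+3 = 5.
Pick's theorem gives I = A − B/2 + 1 = 15/2 − 5/2 + 1 = 6, so the closed region contains I + B = 6 + 5 = 11 lattice points.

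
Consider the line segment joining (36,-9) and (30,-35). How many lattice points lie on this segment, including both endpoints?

The number of lattice points on a segment between lattice points is gcd(|Δx|,|Δy|) + 1 = gcd(6,26) + 1 = 2 + 1 = 3.

3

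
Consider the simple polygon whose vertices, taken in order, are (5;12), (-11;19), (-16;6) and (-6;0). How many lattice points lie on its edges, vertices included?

The number of boundary lattice points is Σ gcd(|Δx|,|Δy|) = gcd(16,7) + gcd(5,13) + gcd(10,6) + gcd(11,12) = 1+1+2+1 = 5.

5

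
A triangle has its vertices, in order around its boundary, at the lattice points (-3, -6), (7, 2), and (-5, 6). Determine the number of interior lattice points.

Using the shoelace formula, 2A = |[(-3)·2 − 7·(-6)] + [7·6 − (-5)·2] + [(-5)·(-6) − (-3)·6]| = 136, so the area is 68.
Summing gcd(|Δx|,|Δy|) over the edges gives the boundary count: gcd(10,8) + gcd(12,4) + gcd(2,12) = 2+4+2 = 8.
By Pick's theorem A = I + B/2 − 1, so I = 68 − 8/2 + 1 = 65.

65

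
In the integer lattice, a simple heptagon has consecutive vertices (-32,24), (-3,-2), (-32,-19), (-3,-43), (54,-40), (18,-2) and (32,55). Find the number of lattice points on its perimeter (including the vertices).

Along each edge there are gcd(|Δx|,|Δy|)+1 lattice points, so counting each shared vertex once the boundary has gcd(29,26) + gcd(29,17) + gcd(29,24) + gcd(57,3) + gcd(36,38) + gcd(14,57) + gcd(64,31) = 1+1+1+3+2+1+1 = 10.

10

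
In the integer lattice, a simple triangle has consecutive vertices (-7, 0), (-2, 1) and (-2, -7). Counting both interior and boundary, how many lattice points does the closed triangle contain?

The shoelace formula gives twice the area as |[(-7)·1 − (-2)·0] + [(-2)·(-7) − (-2)·1] + [(-2)·0 − (-7)·(-7)]| = 40, so the area is 20.
Along each edge there are gcd(|Δx|,|Δy|)+1 lattice points, so counting each shared vertex once the boundary has gcd(5,1) + gcd(0,8) + gcd(5,7) = 1+8+1 = 10.
Pick's theorem gives I = A − B/2 + 1 = 20 − 10/2 + 1 = 16, so the closed region contains I + B = 16 + 10 = 26 lattice points.

26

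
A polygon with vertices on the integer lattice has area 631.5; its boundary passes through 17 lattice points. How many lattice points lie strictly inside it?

624

From Pick's theorem, I = A − B/2 + 1 = 631.5 − 17/2 + 1 = 624.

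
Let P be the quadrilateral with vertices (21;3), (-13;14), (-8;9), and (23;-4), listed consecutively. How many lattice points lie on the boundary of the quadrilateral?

8

Along each edge there are gcd(|Δx|,|Δy|)+1 lattice points, so counting each shared vertex once the boundary has gcd(34,11) + gcd(5,5) + gcd(31,13) + gcd(2,7) = 1+5+1+1 = 8.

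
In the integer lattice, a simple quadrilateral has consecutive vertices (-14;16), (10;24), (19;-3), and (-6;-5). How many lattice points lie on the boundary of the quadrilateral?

19

The number of boundary lattice points is Σ gcd(|Δx|,|Δy|) = gcd(24,8) + gcd(9,27) + gcd(25,2) + gcd(8,21) = 8+9+1+1 = 19.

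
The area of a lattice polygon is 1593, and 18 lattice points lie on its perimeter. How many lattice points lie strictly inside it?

From Pick's theorem, I = A − B/2 + 1 = 1593 − 18/2 + 1 = 1585.

1585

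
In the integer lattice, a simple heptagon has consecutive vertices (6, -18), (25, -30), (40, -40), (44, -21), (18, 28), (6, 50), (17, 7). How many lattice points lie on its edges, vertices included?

Along each edge there are gcd(|Δx|,|Δy|)+1 lattice points, so counting each shared vertex once the boundary has gcd(19,12) + gcd(15,10) + gcd(4,19) + gcd(26,49) + gcd(12,22) + gcd(11,43) + gcd(11,25) = 1+5+1+1+2+1+1 = 12.

12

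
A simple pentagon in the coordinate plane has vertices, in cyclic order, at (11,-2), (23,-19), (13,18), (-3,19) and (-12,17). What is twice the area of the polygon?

813

By the shoelace formula, twice the signed area is |(11·(-19) − 23·(-2)) + (23·18 − 13·(-19)) + (13·19 − (-3)·18) + ((-3)·17 − (-12)·19) + ((-12)·(-2) − 11·17)| = 813, so the area is 813/2.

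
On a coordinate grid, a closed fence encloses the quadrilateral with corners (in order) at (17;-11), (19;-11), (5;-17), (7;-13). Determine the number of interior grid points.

21

By the shoelace formula, twice the signed area is |[17·(-11) − 19·(-11)] + [19·(-17) − 5·(-11)] + [5·(-13) − 7·(-17)] + [7·(-11) − 17·(-13)]| = 48, so the area is 24.
Summing gcd(|Δx|,|Δy|) over the edges gives the boundary count: gcd(2,0) + gcd(14,6) + gcd(2,4) + gcd(10,2) = 2+2+2+2 = 8.
Pick's theorem gives I = A − B/2 + 1 = 24 − 8/2 + 1 = 21.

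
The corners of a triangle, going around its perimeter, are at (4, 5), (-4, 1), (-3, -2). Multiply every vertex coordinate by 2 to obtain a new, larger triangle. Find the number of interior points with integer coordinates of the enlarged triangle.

The shoelace formula gives twice the area as |(4·1 − (-4)·5) + ((-4)·(-2) − (-3)·1) + ((-3)·5 − 4·(-2))| = 28, so the area is 14.
Summing gcd(|Δx|,|Δy|) over the edges gives the boundary count: gcd(8,4) + gcd(1,3) + gcd(7,7) = 4+1+7 = 12.
Scaling by 2 multiplies the area by 2² = 4 (so the new area is 56) and multiplies the boundary lattice-point count by 2, giving 24.
By Pick's theorem, the interior count of the dilated polygon is 56 − 24/2 + 1 = 45.

45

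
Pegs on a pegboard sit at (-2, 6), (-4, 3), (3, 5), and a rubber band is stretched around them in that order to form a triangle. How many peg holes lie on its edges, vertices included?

Along each edge there are gcd(|Δx|,|Δy|)+1 lattice points, so counting each shared vertex once the boundary has gcd(2,3) + gcd(7,2) + gcd(5,1) = 1+1+1 = 3.

3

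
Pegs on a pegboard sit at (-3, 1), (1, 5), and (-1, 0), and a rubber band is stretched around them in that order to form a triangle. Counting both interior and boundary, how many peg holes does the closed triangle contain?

10

The shoelace formula gives twice the area as |((-3)·5 − 1·1) + (1·0 − (-1)·5) + ((-1)·1 − (-3)·0)| = 12, so the area is 6.
Along each edge there are gcd(|Δx|,|Δy|)+1 lattice points, so counting each shared vertex once the boundary has gcd(4,4) + gcd(2,5) + gcd(2,1) = 4+1+1 = 6.
Pick's theorem gives I = A − B/2 + 1 = 6 − 6/2 + 1 = 4, so the closed region contains I + B = 4 + 6 = 10 lattice points.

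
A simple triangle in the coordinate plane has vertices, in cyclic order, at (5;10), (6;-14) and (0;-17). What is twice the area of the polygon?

Using the shoelace formula, 2A = |(5·(-14) − 6·10) + (6·(-17) − 0·(-14)) + (0·10 − 5·(-17))| = 147, so the area is 73.5.

147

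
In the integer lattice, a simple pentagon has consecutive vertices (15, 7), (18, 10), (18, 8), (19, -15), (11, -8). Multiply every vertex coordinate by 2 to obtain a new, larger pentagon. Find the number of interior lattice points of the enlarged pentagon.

441

The shoelace formula gives twice the area as |[15·10 − 18·7] + [18·8 − 18·10] + [18·(-15) − 19·8] + [19·(-8) − 11·(-15)] + [11·7 − 15·(-8)]| = 224, so the area is 112.
Along each edge there are gcd(|Δx|,|Δy|)+1 lattice points, so counting each shared vertex once the boundary has gcd(3,3) + gcd(0,2) + gcd(1,23) + gcd(8,7) + gcd(4,15) = 3+2+1+1+1 = 8.
Scaling by 2 multiplies the area by 2² = 4 (so the new area is 448) and multiplies the boundary lattice-point count by 2, giving 16.
By Pick's theorem, the interior count of the dilated polygon is 448 − 16/2 + 1 = 441.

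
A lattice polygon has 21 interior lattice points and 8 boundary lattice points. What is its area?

24

Pick's theorem states A = I + B/2 − 1, so A = 21 + 8/2 − 1 = 24.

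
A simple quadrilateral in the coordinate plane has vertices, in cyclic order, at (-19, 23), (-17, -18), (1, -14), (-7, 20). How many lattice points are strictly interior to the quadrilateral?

By the shoelace formula, twice the signed area is |[(-19)·(-18) − (-17)·23] + [(-17)·(-14) − 1·(-18)] + [1·20 − (-7)·(-14)] + [(-7)·23 − (-19)·20]| = 1130, so the area is 565.
Summing gcd(|Δx|,|Δy|) over the edges gives the boundary count: gcd(2,41) + gcd(18,4) + gcd(8,34) + gcd(12,3) = 1+2+2+3 = 8.
Pick's theorem gives I = A − B/2 + 1 = 565 − 8/2 + 1 = 562.

562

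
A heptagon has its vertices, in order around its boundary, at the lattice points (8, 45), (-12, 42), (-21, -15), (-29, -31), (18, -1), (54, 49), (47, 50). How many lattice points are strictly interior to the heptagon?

By the shoelace formula, twice the signed area is |[8·42 − (-12)·45] + [(-12)·(-15) − (-21)·42] + [(-21)·(-31) − (-29)·(-15)] + [(-29)·(-1) − 18·(-31)] + [18·49 − 54·(-1)] + [54·50 − 47·49] + [47·45 − 8·50]| = 5789, so the area is 2894.5.
Summing gcd(|Δx|,|Δy|) over the edges gives the boundary count: gcd(20,3) + gcd(9,57) + gcd(8,16) + gcd(47,30) + gcd(36,50) + gcd(7,1) + gcd(39,5) = 1+3+8+1+2+1+1 = 17.
Pick's theorem gives I = A − B/2 + 1 = 2894.5 − 17/2 + 1 = 2887.

2887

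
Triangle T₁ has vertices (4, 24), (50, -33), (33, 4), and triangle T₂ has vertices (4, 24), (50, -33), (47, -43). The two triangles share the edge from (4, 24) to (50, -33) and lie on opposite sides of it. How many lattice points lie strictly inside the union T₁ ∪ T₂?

681

The union is the simple quadrilateral with vertices (4, 24), (33, 4), (50, -33), (47, -43) in order.
Using the shoelace formula, 2A = |(4·4 − 33·24) + (33·(-33) − 50·4) + (50·(-43) − 47·(-33)) + (47·24 − 4·(-43))| = 1364, so the area is 682.
Along each edge there are gcd(|Δx|,|Δy|)+1 lattice points, so counting each shared vertex once the boundary has gcd(29,20) + gcd(17,37) + gcd(3,10) + gcd(43,67) = 1+1+1+1 = 4.
By Pick's theorem I = A − B/2 + 1 = 682 − 4/2 + 1 = 681.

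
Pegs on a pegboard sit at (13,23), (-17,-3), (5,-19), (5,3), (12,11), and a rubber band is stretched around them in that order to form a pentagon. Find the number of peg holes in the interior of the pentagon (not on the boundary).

463

The shoelace formula gives twice the area as |[13·(-3) − (-17)·23] + [(-17)·(-19) − 5·(-3)] + [5·3 − 5·(-19)] + [5·11 − 12·3] + [12·23 − 13·11]| = 952, so the area is 476.
The number of boundary lattice points is Σ gcd(|Δx|,|Δy|) = gcd(30,26) + gcd(22,16) + gcd(0,22) + gcd(7,8) + gcd(1,12) = 2+2+22+1+1 = 28.
Pick's theorem gives I = A − B/2 + 1 = 476 − 28/2 + 1 = 463.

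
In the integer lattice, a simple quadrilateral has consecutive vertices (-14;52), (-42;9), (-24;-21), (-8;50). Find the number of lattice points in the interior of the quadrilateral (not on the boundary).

1032

By the shoelace formula, twice the signed area is |((-14)·9 − (-42)·52) + ((-42)·(-21) − (-24)·9) + ((-24)·50 − (-8)·(-21)) + ((-8)·52 − (-14)·50)| = 2072, so the area is 1036.
Summing gcd(|Δx|,|Δy|) over the edges gives the boundary count: gcd(28,43) + gcd(18,30) + gcd(16,71) + gcd(6,2) = 1+6+1+2 = 10.
Pick's theorem gives I = A − B/2 + 1 = 1036 − 10/2 + 1 = 1032.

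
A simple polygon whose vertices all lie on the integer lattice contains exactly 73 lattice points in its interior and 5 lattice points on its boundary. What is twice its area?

By Pick's theorem, A = I + B/2 − 1 = 73 + 5/2 − 1 = 149/2.
Hence 2A = 149.

149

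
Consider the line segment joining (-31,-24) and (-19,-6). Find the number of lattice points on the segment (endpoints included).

The number of lattice points on a segment between lattice points is gcd(|Δx|,|Δy|) + 1 = gcd(12,18) + 1 = 6 + 1 = 7.

7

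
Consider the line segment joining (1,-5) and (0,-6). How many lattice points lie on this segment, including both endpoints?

The number of lattice points on a segment between lattice points is gcd(|Δx|,|Δy|) + 1 = gcd(1,1) + 1 = 1 + 1 = 2.

2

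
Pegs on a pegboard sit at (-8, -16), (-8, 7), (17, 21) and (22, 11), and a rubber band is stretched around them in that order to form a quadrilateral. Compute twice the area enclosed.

1010

The shoelace formula gives twice the area as |((-8)·7 − (-8)·(-16)) + ((-8)·21 − 17·7) + (17·11 − 22·21) + (22·(-16) − (-8)·11)| = 1010, so the area is 505.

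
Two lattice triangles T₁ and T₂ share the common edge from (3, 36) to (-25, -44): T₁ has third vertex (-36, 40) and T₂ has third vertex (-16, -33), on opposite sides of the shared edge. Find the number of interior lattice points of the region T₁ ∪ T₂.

The union is the simple quadrilateral with vertices (3, 36), (-36, 40), (-25, -44), (-16, -33) in order.
By the shoelace formula, twice the signed area is |[3·40 − (-36)·36] + [(-36)·(-44) − (-25)·40] + [(-25)·(-33) − (-16)·(-44)] + [(-16)·36 − 3·(-33)]| = 3644, so the area is 1822.
The number of boundary lattice points is Σ gcd(|Δx|,|Δy|) = gcd(39,4) + gcd(11,84) + gcd(9,11) + gcd(19,69) = 1+1+1+1 = 4.
By Pick's theorem I = A − B/2 + 1 = 1822 − 4/2 + 1 = 1821.

1821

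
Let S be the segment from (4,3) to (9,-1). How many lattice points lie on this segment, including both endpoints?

2

The number of lattice points on a segment between lattice points is gcd(|Δx|,|Δy|) + 1 = gcd(5,4) + 1 = 1 + 1 = 2.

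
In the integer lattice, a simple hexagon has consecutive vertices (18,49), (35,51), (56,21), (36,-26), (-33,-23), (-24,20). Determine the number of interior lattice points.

Using the shoelace formula, 2A = |(18·51 − 35·49) + (35·21 − 56·51) + (56·(-26) − 36·21) + (36·(-23) − (-33)·(-26)) + ((-33)·20 − (-24)·(-23)) + ((-24)·49 − 18·20)| = 9564, so the area is 4782.
Summing gcd(|Δx|,|Δy|) over the edges gives the boundary count: gcd(17,2) + gcd(21,30) + gcd(20,47) + gcd(69,3) + gcd(9,43) + gcd(42,29) = 1+3+1+3+1+1 = 10.
Pick's theorem gives I = A − B/2 + 1 = 4782 − 10/2 + 1 = 4778.

4778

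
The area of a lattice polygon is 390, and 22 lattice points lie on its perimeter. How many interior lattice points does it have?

380

Pick's theorem A = I + B/2 − 1 rearranges to I = A − B/2 + 1 = 390 − 22/2 + 1 = 380.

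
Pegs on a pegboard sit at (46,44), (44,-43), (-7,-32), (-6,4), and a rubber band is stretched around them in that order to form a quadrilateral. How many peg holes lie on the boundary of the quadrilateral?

7

Along each edge there are gcd(|Δx|,|Δy|)+1 lattice points, so counting each shared vertex once the boundary has gcd(2,87) + gcd(51,11) + gcd(1,36) + gcd(52,40) = 1+1+1+4 = 7.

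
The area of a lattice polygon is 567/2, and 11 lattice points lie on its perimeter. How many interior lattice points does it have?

279

Pick's theorem A = I + B/2 − 1 rearranges to I = A − B/2 + 1 = 567/2 − 11/2 + 1 = 279.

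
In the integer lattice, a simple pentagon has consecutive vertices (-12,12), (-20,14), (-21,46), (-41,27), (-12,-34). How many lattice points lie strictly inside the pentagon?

Using the shoelace formula, 2A = |((-12)·14 − (-20)·12) + ((-20)·46 − (-21)·14) + ((-21)·27 − (-41)·46) + ((-41)·(-34) − (-12)·27) + ((-12)·12 − (-12)·(-34))| = 1931, so the area is 1931/2.
Along each edge there are gcd(|Δx|,|Δy|)+1 lattice points, so counting each shared vertex once the boundary has gcd(8,2) + gcd(1,32) + gcd(20,19) + gcd(29,61) + gcd(0,46) = 2+1+1+1+46 = 51.
By Pick's theorem A = I + B/2 − 1, so I = 1931/2 − 51/2 + 1 = 941.

941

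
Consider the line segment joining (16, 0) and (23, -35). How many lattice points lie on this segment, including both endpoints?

8

The number of lattice points on a segment between lattice points is gcd(|Δx|,|Δy|) + 1 = gcd(7,35) + 1 = 7 + 1 = 8.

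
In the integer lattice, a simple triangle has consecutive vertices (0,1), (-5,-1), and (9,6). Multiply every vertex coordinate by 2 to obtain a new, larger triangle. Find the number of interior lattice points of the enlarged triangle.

The shoelace formula gives twice the area as |(0·(-1) − (-5)·1) + ((-5)·6 − 9·(-1)) + (9·1 − 0·6)| = 7, so the area is 7/2.
Along each edge there are gcd(|Δx|,|Δy|)+1 lattice points, so counting each shared vertex once the boundary has gcd(5,2) + gcd(14,7) + gcd(9,5) = 1+7+1 = 9.
Scaling by 2 multiplies the area by 2² = 4 (so the new area is 14) and multiplies the boundary lattice-point count by 2, giving 18.
By Pick's theorem, the interior count of the dilated polygon is 14 − 18/2 + 1 = 6.

6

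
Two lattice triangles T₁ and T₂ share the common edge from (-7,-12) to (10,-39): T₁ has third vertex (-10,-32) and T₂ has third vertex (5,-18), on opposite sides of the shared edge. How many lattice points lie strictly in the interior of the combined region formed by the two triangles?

318

The union is the simple quadrilateral with vertices (-7,-12), (-10,-32), (10,-39), (5,-18) in order.
Using the shoelace formula, 2A = |((-7)·(-32) − (-10)·(-12)) + ((-10)·(-39) − 10·(-32)) + (10·(-18) − 5·(-39)) + (5·(-12) − (-7)·(-18))| = 643, so the area is 643/2.
The number of boundary lattice points is Σ gcd(|Δx|,|Δy|) = gcd(3,20) + gcd(20,7) + gcd(5,21) + gcd(12,6) = 1+1+1+6 = 9.
By Pick's theorem I = A − B/2 + 1 = 643/2 − 9/2 + 1 = 318.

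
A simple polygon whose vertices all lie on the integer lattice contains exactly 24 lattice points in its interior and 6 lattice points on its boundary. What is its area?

26

By Pick's theorem, A = I + B/2 − 1 = 24 + 6/2 − 1 = 26.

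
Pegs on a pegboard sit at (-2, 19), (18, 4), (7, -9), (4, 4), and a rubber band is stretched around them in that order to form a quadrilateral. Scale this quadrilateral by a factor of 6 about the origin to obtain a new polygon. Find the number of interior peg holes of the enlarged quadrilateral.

7027

Using the shoelace formula, 2A = |((-2)·4 − 18·19) + (18·(-9) − 7·4) + (7·4 − 4·(-9)) + (4·19 − (-2)·4)| = 392, so the area is 196.
Along each edge there are gcd(|Δx|,|Δy|)+1 lattice points, so counting each shared vertex once the boundary has gcd(20,15) + gcd(11,13) + gcd(3,13) + gcd(6,15) = 5+1+1+3 = 10.
Scaling by 6 multiplies the area by 6² = 36 (so the new area is 7056) and multiplies the boundary lattice-point count by 6, giving 60.
By Pick's theorem, the interior count of the dilated polygon is 7056 − 60/2 + 1 = 7027.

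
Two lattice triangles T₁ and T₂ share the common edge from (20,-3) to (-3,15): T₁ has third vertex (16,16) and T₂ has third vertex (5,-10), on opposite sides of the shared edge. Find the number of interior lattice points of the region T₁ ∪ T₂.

The union is the simple quadrilateral with vertices (20,-3), (16,16), (-3,15), (5,-10) in order.
By the shoelace formula, twice the signed area is |(20·16 − 16·(-3)) + (16·15 − (-3)·16) + ((-3)·(-10) − 5·15) + (5·(-3) − 20·(-10))| = 796, so the area is 398.
Along each edge there are gcd(|Δx|,|Δy|)+1 lattice points, so counting each shared vertex once the boundary has gcd(4,19) + gcd(19,1) + gcd(8,25) + gcd(15,7) = 1+1+1+1 = 4.
By Pick's theorem I = A − B/2 + 1 = 398 − 4/2 + 1 = 397.

397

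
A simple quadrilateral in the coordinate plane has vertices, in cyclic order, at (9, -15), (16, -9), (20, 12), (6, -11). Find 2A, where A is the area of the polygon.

248

By the shoelace formula, twice the signed area is |[9·(-9) − 16·(-15)] + [16·12 − 20·(-9)] + [20·(-11) − 6·12] + [6·(-15) − 9·(-11)]| = 248, so the area is 124.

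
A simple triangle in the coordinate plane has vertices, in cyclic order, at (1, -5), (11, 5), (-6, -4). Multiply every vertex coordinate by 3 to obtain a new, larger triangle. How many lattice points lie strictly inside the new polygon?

343

By the shoelace formula, twice the signed area is |(1·5 − 11·(-5)) + (11·(-4) − (-6)·5) + ((-6)·(-5) − 1·(-4))| = 80, so the area is 40.
Along each edge there are gcd(|Δx|,|Δy|)+1 lattice points, so counting each shared vertex once the boundary has gcd(10,10) + gcd(17,9) + gcd(7,1) = 10+1+1 = 12.
Scaling by 3 multiplies the area by 3² = 9 (so the new area is 360) and multiplies the boundary lattice-point count by 3, giving 36.
By Pick's theorem, the interior count of the dilated polygon is 360 − 36/2 + 1 = 343.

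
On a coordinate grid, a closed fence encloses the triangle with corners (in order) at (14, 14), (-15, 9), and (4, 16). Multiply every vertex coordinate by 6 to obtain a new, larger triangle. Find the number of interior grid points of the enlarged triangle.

Using the shoelace formula, 2A = |[14·9 − (-15)·14] + [(-15)·16 − 4·9] + [4·14 − 14·16]| = 108, so the area is 54.
Summing gcd(|Δx|,|Δy|) over the edges gives the boundary count: gcd(29,5) + gcd(19,7) + gcd(10,2) = 1+1+2 = 4.
Scaling by 6 multiplies the area by 6² = 36 (so the new area is 1944) and multiplies the boundary lattice-point count by 6, giving 24.
By Pick's theorem, the interior count of the dilated polygon is 1944 − 24/2 + 1 = 1933.

1933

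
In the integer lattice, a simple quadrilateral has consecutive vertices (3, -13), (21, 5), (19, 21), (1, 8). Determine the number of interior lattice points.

354

By the shoelace formula, twice the signed area is |(3·5 − 21·(-13)) + (21·21 − 19·5) + (19·8 − 1·21) + (1·(-13) − 3·8)| = 728, so the area is 364.
Summing gcd(|Δx|,|Δy|) over the edges gives the boundary count: gcd(18,18) + gcd(2,16) + gcd(18,13) + gcd(2,21) = 18+2+1+1 = 22.
By Pick's theorem A = I + B/2 − 1, so I = 364 − 22/2 + 1 = 354.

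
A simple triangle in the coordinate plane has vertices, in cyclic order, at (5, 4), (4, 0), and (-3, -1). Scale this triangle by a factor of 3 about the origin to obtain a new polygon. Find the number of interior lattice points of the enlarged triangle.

118

By the shoelace formula, twice the signed area is |[5·0 − 4·4] + [4·(-1) − (-3)·0] + [(-3)·4 − 5·(-1)]| = 27, so the area is 13.5.
Along each edge there are gcd(|Δx|,|Δy|)+1 lattice points, so counting each shared vertex once the boundary has gcd(1,4) + gcd(7,1) + gcd(8,5) = 1+1+1 = 3.
Scaling by 3 multiplies the area by 3² = 9 (so the new area is 243/2) and multiplies the boundary lattice-point count by 3, giving 9.
By Pick's theorem, the interior count of the dilated polygon is 243/2 − 9/2 + 1 = 118.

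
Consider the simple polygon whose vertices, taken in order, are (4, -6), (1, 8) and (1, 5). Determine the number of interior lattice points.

3

By the shoelace formula, twice the signed area is |[4·8 − 1·(-6)] + [1·5 − 1·8] + [1·(-6) − 4·5]| = 9, so the area is 4.5.
Along each edge there are gcd(|Δx|,|Δy|)+1 lattice points, so counting each shared vertex once the boundary has gcd(3,14) + gcd(0,3) + gcd(3,11) = 1+3+1 = 5.
By Pick's theorem A = I + B/2 − 1, so I = 4.5 − 5/2 + 1 = 3.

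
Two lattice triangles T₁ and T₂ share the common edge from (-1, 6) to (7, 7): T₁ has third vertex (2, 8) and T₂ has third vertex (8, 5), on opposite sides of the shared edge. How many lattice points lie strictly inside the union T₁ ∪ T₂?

14

The union is the simple quadrilateral with vertices (-1, 6), (2, 8), (7, 7), (8, 5) in order.
The shoelace formula gives twice the area as |[(-1)·8 − 2·6] + [2·7 − 7·8] + [7·5 − 8·7] + [8·6 − (-1)·5]| = 30, so the area is 15.
The number of boundary lattice points is Σ gcd(|Δx|,|Δy|) = gcd(3,2) + gcd(5,1) + gcd(1,2) + gcd(9,1) = 1+1+1+1 = 4.
By Pick's theorem I = A − B/2 + 1 = 15 − 4/2 + 1 = 14.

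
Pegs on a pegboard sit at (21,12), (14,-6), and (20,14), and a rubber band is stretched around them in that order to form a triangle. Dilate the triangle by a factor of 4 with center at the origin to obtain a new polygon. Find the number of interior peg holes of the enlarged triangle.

By the shoelace formula, twice the signed area is |[21·(-6) − 14·12] + [14·14 − 20·(-6)] + [20·12 − 21·14]| = 32, so the area is 16.
Along each edge there are gcd(|Δx|,|Δy|)+1 lattice points, so counting each shared vertex once the boundary has gcd(7,18) + gcd(6,20) + gcd(1,2) = 1+2+1 = 4.
Scaling by 4 multiplies the area by 4² = 16 (so the new area is 256) and multiplies the boundary lattice-point count by 4, giving 16.
By Pick's theorem, the interior count of the dilated polygon is 256 − 16/2 + 1 = 249.

249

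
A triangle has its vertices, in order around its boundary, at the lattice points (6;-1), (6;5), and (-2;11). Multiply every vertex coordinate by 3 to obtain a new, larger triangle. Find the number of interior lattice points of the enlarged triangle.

199

Using the shoelace formula, 2A = |[6·5 − 6·(-1)] + [6·11 − (-2)·5] + [(-2)·(-1) − 6·11]| = 48, so the area is 24.
Summing gcd(|Δx|,|Δy|) over the edges gives the boundary count: gcd(0,6) + gcd(8,6) + gcd(8,12) = 6+2+4 = 12.
Scaling by 3 multiplies the area by 3² = 9 (so the new area is 216) and multiplies the boundary lattice-point count by 3, giving 36.
By Pick's theorem, the interior count of the dilated polygon is 216 − 36/2 + 1 = 199.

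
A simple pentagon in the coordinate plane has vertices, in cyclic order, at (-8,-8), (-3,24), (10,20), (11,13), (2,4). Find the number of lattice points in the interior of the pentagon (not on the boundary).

280

By the shoelace formula, twice the signed area is |((-8)·24 − (-3)·(-8)) + ((-3)·20 − 10·24) + (10·13 − 11·20) + (11·4 − 2·13) + (2·(-8) − (-8)·4)| = 572, so the area is 286.
The number of boundary lattice points is Σ gcd(|Δx|,|Δy|) = gcd(5,32) + gcd(13,4) + gcd(1,7) + gcd(9,9) + gcd(10,12) = 1+1+1+9+2 = 14.
By Pick's theorem A = I + B/2 − 1, so I = 286 − 14/2 + 1 = 280.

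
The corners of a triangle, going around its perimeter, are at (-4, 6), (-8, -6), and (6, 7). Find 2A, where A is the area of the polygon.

Using the shoelace formula, 2A = |((-4)·(-6) − (-8)·6) + ((-8)·7 − 6·(-6)) + (6·6 − (-4)·7)| = 116, so the area is 58.

116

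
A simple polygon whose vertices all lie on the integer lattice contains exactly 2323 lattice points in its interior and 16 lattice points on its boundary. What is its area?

By Pick's theorem, A = I + B/2 − 1 = 2323 + 16/2 − 1 = 2330.

2330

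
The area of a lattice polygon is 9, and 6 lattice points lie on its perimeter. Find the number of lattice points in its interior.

7

Pick's theorem A = I + B/2 − 1 rearranges to I = A − B/2 + 1 = 9 − 6/2 + 1 = 7.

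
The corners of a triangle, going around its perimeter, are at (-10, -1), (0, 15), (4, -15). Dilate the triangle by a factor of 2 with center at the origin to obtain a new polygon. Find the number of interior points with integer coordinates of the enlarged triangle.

711

By the shoelace formula, twice the signed area is |[(-10)·15 − 0·(-1)] + [0·(-15) − 4·15] + [4·(-1) − (-10)·(-15)]| = 364, so the area is 182.
Along each edge there are gcd(|Δx|,|Δy|)+1 lattice points, so counting each shared vertex once the boundary has gcd(10,16) + gcd(4,30) + gcd(14,14) = 2+2+14 = 18.
Scaling by 2 multiplies the area by 2² = 4 (so the new area is 728) and multiplies the boundary lattice-point count by 2, giving 36.
By Pick's theorem, the interior count of the dilated polygon is 728 − 36/2 + 1 = 711.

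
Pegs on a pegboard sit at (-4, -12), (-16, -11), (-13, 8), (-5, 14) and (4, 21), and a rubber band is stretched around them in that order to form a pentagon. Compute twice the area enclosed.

By the shoelace formula, twice the signed area is |[(-4)·(-11) − (-16)·(-12)] + [(-16)·8 − (-13)·(-11)] + [(-13)·14 − (-5)·8] + [(-5)·21 − 4·14] + [4·(-12) − (-4)·21]| = 686, so the area is 343.

686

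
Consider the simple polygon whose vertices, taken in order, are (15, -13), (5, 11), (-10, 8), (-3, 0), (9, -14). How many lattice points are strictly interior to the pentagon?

266

The shoelace formula gives twice the area as |[15·11 − 5·(-13)] + [5·8 − (-10)·11] + [(-10)·0 − (-3)·8] + [(-3)·(-14) − 9·0] + [9·(-13) − 15·(-14)]| = 539, so the area is 269.5.
The number of boundary lattice points is Σ gcd(|Δx|,|Δy|) = gcd(10,24) + gcd(15,3) + gcd(7,8) + gcd(12,14) + gcd(6,1) = 2+3+1+2+1 = 9.
By Pick's theorem A = I + B/2 − 1, so I = 269.5 − 9/2 + 1 = 266.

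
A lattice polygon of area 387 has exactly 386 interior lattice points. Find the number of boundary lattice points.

Pick's theorem gives A = I + B/2 − 1, so B = 2(A − I + 1) = 2(387 − 386 + 1) = 4.

4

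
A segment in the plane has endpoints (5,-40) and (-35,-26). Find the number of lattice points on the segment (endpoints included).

The number of lattice points on a segment between lattice points is gcd(|Δx|,|Δy|) + 1 = gcd(40,14) + 1 = 2 + 1 = 3.

3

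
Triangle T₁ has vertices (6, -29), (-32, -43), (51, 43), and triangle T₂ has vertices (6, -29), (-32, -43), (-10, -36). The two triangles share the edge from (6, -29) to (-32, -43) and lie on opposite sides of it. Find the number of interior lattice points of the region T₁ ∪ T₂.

1069

The union is the simple quadrilateral with vertices (6, -29), (51, 43), (-32, -43), (-10, -36) in order.
Using the shoelace formula, 2A = |(6·43 − 51·(-29)) + (51·(-43) − (-32)·43) + ((-32)·(-36) − (-10)·(-43)) + ((-10)·(-29) − 6·(-36))| = 2148, so the area is 1074.
The number of boundary lattice points is Σ gcd(|Δx|,|Δy|) = gcd(45,72) + gcd(83,86) + gcd(22,7) + gcd(16,7) = 9+1+1+1 = 12.
By Pick's theorem I = A − B/2 + 1 = 1074 − 12/2 + 1 = 1069.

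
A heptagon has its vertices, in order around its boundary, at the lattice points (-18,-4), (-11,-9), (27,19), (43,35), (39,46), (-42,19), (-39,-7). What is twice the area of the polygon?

4631

By the shoelace formula, twice the signed area is |((-18)·(-9) − (-11)·(-4)) + ((-11)·19 − 27·(-9)) + (27·35 − 43·19) + (43·46 − 39·35) + (39·19 − (-42)·46) + ((-42)·(-7) − (-39)·19) + ((-39)·(-4) − (-18)·(-7))| = 4631, so the area is 2315.5.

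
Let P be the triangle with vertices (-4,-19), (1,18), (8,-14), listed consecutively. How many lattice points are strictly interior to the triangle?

The shoelace formula gives twice the area as |((-4)·18 − 1·(-19)) + (1·(-14) − 8·18) + (8·(-19) − (-4)·(-14))| = 419, so the area is 209.5.
Summing gcd(|Δx|,|Δy|) over the edges gives the boundary count: gcd(5,37) + gcd(7,32) + gcd(12,5) = 1+1+1 = 3.
By Pick's theorem A = I + B/2 − 1, so I = 209.5 − 3/2 + 1 = 209.

209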